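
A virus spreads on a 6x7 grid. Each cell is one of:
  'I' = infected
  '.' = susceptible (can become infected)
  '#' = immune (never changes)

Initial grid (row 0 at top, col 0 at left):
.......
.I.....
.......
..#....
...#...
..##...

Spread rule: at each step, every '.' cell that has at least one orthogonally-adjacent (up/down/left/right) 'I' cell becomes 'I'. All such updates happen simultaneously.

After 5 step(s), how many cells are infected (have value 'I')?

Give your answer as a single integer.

Step 0 (initial): 1 infected
Step 1: +4 new -> 5 infected
Step 2: +6 new -> 11 infected
Step 3: +5 new -> 16 infected
Step 4: +7 new -> 23 infected
Step 5: +5 new -> 28 infected

Answer: 28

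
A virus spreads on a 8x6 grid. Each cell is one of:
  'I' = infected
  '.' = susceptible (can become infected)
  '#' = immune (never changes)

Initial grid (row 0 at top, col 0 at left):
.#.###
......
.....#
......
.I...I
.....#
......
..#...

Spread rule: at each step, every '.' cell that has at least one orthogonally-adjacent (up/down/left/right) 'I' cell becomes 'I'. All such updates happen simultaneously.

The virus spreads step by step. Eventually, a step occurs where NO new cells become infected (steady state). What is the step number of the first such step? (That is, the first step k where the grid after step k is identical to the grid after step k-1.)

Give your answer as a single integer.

Step 0 (initial): 2 infected
Step 1: +6 new -> 8 infected
Step 2: +9 new -> 17 infected
Step 3: +10 new -> 27 infected
Step 4: +8 new -> 35 infected
Step 5: +6 new -> 41 infected
Step 6: +0 new -> 41 infected

Answer: 6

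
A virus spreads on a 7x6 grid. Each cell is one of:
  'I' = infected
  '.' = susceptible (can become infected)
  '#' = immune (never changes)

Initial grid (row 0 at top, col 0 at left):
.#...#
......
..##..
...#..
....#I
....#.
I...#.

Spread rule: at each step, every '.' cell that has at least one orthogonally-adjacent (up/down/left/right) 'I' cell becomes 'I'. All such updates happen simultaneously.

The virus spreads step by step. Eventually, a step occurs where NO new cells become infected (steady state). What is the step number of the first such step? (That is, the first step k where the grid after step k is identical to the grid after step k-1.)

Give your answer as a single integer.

Step 0 (initial): 2 infected
Step 1: +4 new -> 6 infected
Step 2: +6 new -> 12 infected
Step 3: +6 new -> 18 infected
Step 4: +5 new -> 23 infected
Step 5: +6 new -> 29 infected
Step 6: +4 new -> 33 infected
Step 7: +1 new -> 34 infected
Step 8: +0 new -> 34 infected

Answer: 8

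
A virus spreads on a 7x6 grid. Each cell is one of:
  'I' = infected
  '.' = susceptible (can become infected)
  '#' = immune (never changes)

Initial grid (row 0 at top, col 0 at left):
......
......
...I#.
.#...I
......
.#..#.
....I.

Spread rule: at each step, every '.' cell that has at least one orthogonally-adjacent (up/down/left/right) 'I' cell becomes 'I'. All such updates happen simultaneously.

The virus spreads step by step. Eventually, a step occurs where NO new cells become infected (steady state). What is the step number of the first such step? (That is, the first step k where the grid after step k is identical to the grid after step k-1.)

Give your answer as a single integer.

Step 0 (initial): 3 infected
Step 1: +8 new -> 11 infected
Step 2: +11 new -> 22 infected
Step 3: +8 new -> 30 infected
Step 4: +5 new -> 35 infected
Step 5: +3 new -> 38 infected
Step 6: +0 new -> 38 infected

Answer: 6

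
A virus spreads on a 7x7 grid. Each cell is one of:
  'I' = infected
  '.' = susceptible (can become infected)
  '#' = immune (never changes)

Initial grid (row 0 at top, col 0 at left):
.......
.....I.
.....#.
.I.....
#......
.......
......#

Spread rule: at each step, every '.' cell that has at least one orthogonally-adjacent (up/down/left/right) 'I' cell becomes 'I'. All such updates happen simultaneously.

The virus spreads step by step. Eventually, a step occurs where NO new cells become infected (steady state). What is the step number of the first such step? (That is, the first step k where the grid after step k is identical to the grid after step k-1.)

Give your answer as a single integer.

Step 0 (initial): 2 infected
Step 1: +7 new -> 9 infected
Step 2: +11 new -> 20 infected
Step 3: +11 new -> 31 infected
Step 4: +8 new -> 39 infected
Step 5: +4 new -> 43 infected
Step 6: +2 new -> 45 infected
Step 7: +1 new -> 46 infected
Step 8: +0 new -> 46 infected

Answer: 8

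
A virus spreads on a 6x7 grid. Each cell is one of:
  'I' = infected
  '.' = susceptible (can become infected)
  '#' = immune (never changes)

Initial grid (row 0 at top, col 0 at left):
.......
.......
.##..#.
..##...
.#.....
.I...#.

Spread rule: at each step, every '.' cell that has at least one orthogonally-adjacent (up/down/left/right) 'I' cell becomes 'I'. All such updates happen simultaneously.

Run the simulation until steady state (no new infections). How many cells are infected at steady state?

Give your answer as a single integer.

Answer: 35

Derivation:
Step 0 (initial): 1 infected
Step 1: +2 new -> 3 infected
Step 2: +3 new -> 6 infected
Step 3: +3 new -> 9 infected
Step 4: +3 new -> 12 infected
Step 5: +3 new -> 15 infected
Step 6: +5 new -> 20 infected
Step 7: +6 new -> 26 infected
Step 8: +5 new -> 31 infected
Step 9: +3 new -> 34 infected
Step 10: +1 new -> 35 infected
Step 11: +0 new -> 35 infected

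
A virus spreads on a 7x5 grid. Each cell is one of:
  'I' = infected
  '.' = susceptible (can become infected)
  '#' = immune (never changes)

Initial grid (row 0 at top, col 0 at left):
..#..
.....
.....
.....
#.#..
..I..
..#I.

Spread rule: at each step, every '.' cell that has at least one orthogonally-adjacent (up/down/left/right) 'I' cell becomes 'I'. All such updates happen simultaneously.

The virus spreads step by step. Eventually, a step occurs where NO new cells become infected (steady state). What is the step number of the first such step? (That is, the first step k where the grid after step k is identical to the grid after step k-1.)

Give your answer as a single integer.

Step 0 (initial): 2 infected
Step 1: +3 new -> 5 infected
Step 2: +5 new -> 10 infected
Step 3: +4 new -> 14 infected
Step 4: +5 new -> 19 infected
Step 5: +5 new -> 24 infected
Step 6: +5 new -> 29 infected
Step 7: +2 new -> 31 infected
Step 8: +0 new -> 31 infected

Answer: 8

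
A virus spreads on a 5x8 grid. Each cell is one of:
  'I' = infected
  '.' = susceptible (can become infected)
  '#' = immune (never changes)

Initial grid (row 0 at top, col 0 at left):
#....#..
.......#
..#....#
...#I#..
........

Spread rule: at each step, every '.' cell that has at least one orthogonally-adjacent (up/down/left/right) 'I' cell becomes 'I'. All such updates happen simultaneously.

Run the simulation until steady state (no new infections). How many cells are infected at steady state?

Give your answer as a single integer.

Step 0 (initial): 1 infected
Step 1: +2 new -> 3 infected
Step 2: +5 new -> 8 infected
Step 3: +6 new -> 14 infected
Step 4: +7 new -> 21 infected
Step 5: +6 new -> 27 infected
Step 6: +5 new -> 32 infected
Step 7: +1 new -> 33 infected
Step 8: +0 new -> 33 infected

Answer: 33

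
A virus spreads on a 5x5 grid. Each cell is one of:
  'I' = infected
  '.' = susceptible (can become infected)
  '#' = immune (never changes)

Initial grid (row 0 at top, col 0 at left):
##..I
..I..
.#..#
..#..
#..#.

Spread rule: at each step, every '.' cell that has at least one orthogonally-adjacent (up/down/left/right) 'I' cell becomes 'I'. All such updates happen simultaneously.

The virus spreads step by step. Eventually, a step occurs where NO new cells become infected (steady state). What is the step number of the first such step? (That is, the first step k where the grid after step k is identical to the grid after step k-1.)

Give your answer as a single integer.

Answer: 8

Derivation:
Step 0 (initial): 2 infected
Step 1: +6 new -> 8 infected
Step 2: +2 new -> 10 infected
Step 3: +2 new -> 12 infected
Step 4: +2 new -> 14 infected
Step 5: +2 new -> 16 infected
Step 6: +1 new -> 17 infected
Step 7: +1 new -> 18 infected
Step 8: +0 new -> 18 infected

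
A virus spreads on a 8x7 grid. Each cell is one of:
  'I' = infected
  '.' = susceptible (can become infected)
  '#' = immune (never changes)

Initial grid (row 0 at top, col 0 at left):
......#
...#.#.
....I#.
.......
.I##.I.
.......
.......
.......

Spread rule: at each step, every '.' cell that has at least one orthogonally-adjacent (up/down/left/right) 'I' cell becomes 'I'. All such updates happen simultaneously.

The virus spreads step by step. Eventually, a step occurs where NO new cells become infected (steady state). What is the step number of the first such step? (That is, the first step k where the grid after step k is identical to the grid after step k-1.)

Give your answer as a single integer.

Step 0 (initial): 3 infected
Step 1: +10 new -> 13 infected
Step 2: +13 new -> 26 infected
Step 3: +13 new -> 39 infected
Step 4: +9 new -> 48 infected
Step 5: +2 new -> 50 infected
Step 6: +0 new -> 50 infected

Answer: 6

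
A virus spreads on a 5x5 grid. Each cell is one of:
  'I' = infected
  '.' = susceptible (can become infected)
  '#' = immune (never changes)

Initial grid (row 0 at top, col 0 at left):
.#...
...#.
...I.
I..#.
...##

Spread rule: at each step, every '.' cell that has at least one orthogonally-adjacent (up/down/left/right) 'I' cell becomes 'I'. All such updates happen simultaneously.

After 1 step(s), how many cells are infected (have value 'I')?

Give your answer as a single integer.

Answer: 7

Derivation:
Step 0 (initial): 2 infected
Step 1: +5 new -> 7 infected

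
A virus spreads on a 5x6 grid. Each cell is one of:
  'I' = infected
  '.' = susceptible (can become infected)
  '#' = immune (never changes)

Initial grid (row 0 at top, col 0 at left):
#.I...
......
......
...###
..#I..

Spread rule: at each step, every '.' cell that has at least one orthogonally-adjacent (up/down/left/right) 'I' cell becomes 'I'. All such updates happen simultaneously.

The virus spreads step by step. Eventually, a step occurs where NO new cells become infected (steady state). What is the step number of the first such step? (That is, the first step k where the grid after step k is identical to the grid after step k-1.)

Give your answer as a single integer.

Answer: 7

Derivation:
Step 0 (initial): 2 infected
Step 1: +4 new -> 6 infected
Step 2: +5 new -> 11 infected
Step 3: +6 new -> 17 infected
Step 4: +4 new -> 21 infected
Step 5: +3 new -> 24 infected
Step 6: +1 new -> 25 infected
Step 7: +0 new -> 25 infected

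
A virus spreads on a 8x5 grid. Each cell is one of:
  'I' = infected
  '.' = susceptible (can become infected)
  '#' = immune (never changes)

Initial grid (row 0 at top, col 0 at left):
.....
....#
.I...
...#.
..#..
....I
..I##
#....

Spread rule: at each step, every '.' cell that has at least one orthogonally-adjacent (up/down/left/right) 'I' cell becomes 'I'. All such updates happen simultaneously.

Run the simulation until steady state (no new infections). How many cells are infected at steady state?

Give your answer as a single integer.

Step 0 (initial): 3 infected
Step 1: +9 new -> 12 infected
Step 2: +13 new -> 25 infected
Step 3: +7 new -> 32 infected
Step 4: +1 new -> 33 infected
Step 5: +1 new -> 34 infected
Step 6: +0 new -> 34 infected

Answer: 34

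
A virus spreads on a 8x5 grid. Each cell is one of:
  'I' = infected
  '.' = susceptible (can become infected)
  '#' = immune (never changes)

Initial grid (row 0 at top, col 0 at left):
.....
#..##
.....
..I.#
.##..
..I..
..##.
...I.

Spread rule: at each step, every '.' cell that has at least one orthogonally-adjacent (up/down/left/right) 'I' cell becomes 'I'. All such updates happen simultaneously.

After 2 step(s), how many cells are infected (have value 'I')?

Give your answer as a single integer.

Answer: 20

Derivation:
Step 0 (initial): 3 infected
Step 1: +7 new -> 10 infected
Step 2: +10 new -> 20 infected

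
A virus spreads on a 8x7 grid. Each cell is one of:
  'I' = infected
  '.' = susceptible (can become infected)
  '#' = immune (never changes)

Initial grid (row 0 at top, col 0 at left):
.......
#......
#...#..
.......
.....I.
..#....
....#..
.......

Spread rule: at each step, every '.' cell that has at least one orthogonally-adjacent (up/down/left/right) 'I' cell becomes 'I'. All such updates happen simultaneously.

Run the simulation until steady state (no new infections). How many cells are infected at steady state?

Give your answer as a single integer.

Answer: 51

Derivation:
Step 0 (initial): 1 infected
Step 1: +4 new -> 5 infected
Step 2: +7 new -> 12 infected
Step 3: +7 new -> 19 infected
Step 4: +9 new -> 28 infected
Step 5: +9 new -> 37 infected
Step 6: +7 new -> 44 infected
Step 7: +4 new -> 48 infected
Step 8: +2 new -> 50 infected
Step 9: +1 new -> 51 infected
Step 10: +0 new -> 51 infected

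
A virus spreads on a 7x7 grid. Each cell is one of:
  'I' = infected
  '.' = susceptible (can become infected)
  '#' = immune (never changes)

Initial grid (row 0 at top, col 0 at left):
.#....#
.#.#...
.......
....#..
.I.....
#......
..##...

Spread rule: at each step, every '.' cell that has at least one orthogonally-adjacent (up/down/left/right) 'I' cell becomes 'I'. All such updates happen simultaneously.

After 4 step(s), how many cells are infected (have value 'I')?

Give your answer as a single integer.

Step 0 (initial): 1 infected
Step 1: +4 new -> 5 infected
Step 2: +6 new -> 11 infected
Step 3: +6 new -> 17 infected
Step 4: +5 new -> 22 infected

Answer: 22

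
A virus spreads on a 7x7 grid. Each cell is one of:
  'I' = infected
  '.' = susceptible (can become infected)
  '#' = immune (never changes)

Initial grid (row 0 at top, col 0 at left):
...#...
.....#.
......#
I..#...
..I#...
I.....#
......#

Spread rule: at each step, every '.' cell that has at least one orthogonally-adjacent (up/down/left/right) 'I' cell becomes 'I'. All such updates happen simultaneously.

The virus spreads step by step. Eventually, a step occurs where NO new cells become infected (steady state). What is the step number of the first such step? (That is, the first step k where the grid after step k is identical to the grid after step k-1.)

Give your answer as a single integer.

Step 0 (initial): 3 infected
Step 1: +8 new -> 11 infected
Step 2: +6 new -> 17 infected
Step 3: +6 new -> 23 infected
Step 4: +7 new -> 30 infected
Step 5: +5 new -> 35 infected
Step 6: +3 new -> 38 infected
Step 7: +2 new -> 40 infected
Step 8: +1 new -> 41 infected
Step 9: +1 new -> 42 infected
Step 10: +0 new -> 42 infected

Answer: 10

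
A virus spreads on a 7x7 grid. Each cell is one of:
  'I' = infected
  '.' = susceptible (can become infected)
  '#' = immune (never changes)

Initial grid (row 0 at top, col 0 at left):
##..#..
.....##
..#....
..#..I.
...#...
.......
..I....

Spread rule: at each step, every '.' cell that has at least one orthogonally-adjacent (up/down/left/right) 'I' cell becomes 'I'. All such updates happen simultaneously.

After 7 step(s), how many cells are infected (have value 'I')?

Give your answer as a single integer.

Answer: 39

Derivation:
Step 0 (initial): 2 infected
Step 1: +7 new -> 9 infected
Step 2: +11 new -> 20 infected
Step 3: +7 new -> 27 infected
Step 4: +4 new -> 31 infected
Step 5: +4 new -> 35 infected
Step 6: +3 new -> 38 infected
Step 7: +1 new -> 39 infected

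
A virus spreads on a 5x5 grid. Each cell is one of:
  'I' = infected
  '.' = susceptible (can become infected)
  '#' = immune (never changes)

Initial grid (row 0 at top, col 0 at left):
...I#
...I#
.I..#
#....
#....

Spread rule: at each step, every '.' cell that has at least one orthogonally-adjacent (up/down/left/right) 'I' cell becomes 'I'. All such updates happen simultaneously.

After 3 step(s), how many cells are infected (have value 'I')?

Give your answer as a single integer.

Step 0 (initial): 3 infected
Step 1: +7 new -> 10 infected
Step 2: +5 new -> 15 infected
Step 3: +4 new -> 19 infected

Answer: 19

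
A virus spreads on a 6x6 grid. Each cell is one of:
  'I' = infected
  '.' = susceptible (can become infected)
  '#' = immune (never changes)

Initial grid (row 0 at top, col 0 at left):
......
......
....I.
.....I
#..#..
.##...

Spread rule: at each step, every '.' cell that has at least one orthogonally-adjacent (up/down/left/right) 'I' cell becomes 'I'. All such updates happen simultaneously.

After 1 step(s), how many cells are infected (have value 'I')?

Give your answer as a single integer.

Answer: 7

Derivation:
Step 0 (initial): 2 infected
Step 1: +5 new -> 7 infected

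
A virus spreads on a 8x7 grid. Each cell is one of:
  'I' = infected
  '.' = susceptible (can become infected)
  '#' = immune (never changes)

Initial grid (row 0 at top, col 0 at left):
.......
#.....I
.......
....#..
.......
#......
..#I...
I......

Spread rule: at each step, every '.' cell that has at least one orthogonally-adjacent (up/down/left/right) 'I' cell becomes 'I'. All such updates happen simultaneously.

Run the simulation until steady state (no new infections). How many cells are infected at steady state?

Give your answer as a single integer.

Answer: 52

Derivation:
Step 0 (initial): 3 infected
Step 1: +8 new -> 11 infected
Step 2: +11 new -> 22 infected
Step 3: +12 new -> 34 infected
Step 4: +8 new -> 42 infected
Step 5: +5 new -> 47 infected
Step 6: +3 new -> 50 infected
Step 7: +2 new -> 52 infected
Step 8: +0 new -> 52 infected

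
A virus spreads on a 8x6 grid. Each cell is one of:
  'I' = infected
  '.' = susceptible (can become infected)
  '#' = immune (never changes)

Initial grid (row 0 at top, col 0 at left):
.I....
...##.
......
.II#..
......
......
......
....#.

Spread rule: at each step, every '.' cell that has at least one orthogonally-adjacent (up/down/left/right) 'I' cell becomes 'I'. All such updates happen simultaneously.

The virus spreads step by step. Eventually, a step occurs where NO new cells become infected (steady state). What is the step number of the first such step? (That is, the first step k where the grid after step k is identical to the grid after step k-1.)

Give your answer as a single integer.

Answer: 8

Derivation:
Step 0 (initial): 3 infected
Step 1: +8 new -> 11 infected
Step 2: +9 new -> 20 infected
Step 3: +7 new -> 27 infected
Step 4: +9 new -> 36 infected
Step 5: +6 new -> 42 infected
Step 6: +1 new -> 43 infected
Step 7: +1 new -> 44 infected
Step 8: +0 new -> 44 infected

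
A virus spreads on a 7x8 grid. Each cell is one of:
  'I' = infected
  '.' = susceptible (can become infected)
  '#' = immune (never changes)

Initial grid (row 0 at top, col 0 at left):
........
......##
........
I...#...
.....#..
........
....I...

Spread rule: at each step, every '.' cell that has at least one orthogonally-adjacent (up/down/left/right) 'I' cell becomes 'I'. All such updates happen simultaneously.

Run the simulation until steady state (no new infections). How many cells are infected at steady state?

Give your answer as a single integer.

Step 0 (initial): 2 infected
Step 1: +6 new -> 8 infected
Step 2: +10 new -> 18 infected
Step 3: +12 new -> 30 infected
Step 4: +5 new -> 35 infected
Step 5: +5 new -> 40 infected
Step 6: +6 new -> 46 infected
Step 7: +3 new -> 49 infected
Step 8: +1 new -> 50 infected
Step 9: +1 new -> 51 infected
Step 10: +1 new -> 52 infected
Step 11: +0 new -> 52 infected

Answer: 52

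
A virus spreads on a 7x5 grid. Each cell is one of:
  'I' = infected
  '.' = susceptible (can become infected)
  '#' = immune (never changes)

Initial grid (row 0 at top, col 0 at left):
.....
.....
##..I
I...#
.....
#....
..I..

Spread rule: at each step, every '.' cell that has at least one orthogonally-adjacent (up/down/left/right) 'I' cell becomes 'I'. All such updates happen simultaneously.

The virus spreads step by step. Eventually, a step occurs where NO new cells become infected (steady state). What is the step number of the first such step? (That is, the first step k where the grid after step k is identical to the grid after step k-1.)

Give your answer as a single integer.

Answer: 7

Derivation:
Step 0 (initial): 3 infected
Step 1: +7 new -> 10 infected
Step 2: +11 new -> 21 infected
Step 3: +4 new -> 25 infected
Step 4: +3 new -> 28 infected
Step 5: +2 new -> 30 infected
Step 6: +1 new -> 31 infected
Step 7: +0 new -> 31 infected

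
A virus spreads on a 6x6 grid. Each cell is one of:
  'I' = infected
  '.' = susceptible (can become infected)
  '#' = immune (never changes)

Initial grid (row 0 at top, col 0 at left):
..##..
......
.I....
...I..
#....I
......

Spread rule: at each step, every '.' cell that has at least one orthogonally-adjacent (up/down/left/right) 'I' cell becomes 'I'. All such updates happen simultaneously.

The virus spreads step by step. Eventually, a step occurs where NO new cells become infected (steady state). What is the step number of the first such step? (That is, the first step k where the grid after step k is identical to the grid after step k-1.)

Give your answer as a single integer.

Answer: 5

Derivation:
Step 0 (initial): 3 infected
Step 1: +11 new -> 14 infected
Step 2: +11 new -> 25 infected
Step 3: +5 new -> 30 infected
Step 4: +3 new -> 33 infected
Step 5: +0 new -> 33 infected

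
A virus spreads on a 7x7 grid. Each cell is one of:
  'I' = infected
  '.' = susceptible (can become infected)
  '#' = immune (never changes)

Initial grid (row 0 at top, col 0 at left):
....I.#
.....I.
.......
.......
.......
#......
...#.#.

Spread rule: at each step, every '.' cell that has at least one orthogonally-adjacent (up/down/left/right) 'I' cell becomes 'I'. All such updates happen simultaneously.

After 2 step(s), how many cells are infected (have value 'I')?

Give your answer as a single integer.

Step 0 (initial): 2 infected
Step 1: +5 new -> 7 infected
Step 2: +5 new -> 12 infected

Answer: 12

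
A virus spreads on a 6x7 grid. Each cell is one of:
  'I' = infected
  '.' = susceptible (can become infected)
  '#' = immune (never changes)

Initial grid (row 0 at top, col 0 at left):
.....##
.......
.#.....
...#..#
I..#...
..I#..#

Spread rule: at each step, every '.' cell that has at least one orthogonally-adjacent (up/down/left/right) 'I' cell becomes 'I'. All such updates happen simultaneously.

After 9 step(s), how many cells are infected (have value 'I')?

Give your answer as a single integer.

Answer: 34

Derivation:
Step 0 (initial): 2 infected
Step 1: +5 new -> 7 infected
Step 2: +3 new -> 10 infected
Step 3: +2 new -> 12 infected
Step 4: +4 new -> 16 infected
Step 5: +4 new -> 20 infected
Step 6: +4 new -> 24 infected
Step 7: +5 new -> 29 infected
Step 8: +3 new -> 32 infected
Step 9: +2 new -> 34 infected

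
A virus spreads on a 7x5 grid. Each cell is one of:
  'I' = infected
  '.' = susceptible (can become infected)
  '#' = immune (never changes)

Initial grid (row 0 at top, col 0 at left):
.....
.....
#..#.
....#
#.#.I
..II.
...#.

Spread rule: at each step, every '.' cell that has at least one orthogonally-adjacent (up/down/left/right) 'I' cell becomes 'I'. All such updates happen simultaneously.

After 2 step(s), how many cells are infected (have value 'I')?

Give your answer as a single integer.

Answer: 12

Derivation:
Step 0 (initial): 3 infected
Step 1: +4 new -> 7 infected
Step 2: +5 new -> 12 infected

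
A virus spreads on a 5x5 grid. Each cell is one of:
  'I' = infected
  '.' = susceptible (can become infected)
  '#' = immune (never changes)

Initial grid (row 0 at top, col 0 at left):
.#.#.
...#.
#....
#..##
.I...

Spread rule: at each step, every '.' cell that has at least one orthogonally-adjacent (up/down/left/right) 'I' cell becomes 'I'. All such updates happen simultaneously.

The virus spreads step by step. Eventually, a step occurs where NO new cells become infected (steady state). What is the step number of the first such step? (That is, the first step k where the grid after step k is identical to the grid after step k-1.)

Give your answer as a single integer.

Answer: 8

Derivation:
Step 0 (initial): 1 infected
Step 1: +3 new -> 4 infected
Step 2: +3 new -> 7 infected
Step 3: +3 new -> 10 infected
Step 4: +3 new -> 13 infected
Step 5: +3 new -> 16 infected
Step 6: +1 new -> 17 infected
Step 7: +1 new -> 18 infected
Step 8: +0 new -> 18 infected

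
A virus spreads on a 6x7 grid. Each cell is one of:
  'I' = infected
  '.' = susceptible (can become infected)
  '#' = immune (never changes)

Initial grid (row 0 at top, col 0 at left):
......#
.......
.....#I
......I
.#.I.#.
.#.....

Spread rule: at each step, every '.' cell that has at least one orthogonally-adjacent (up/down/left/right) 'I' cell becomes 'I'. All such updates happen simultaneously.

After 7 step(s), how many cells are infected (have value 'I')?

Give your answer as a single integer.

Answer: 37

Derivation:
Step 0 (initial): 3 infected
Step 1: +7 new -> 10 infected
Step 2: +7 new -> 17 infected
Step 3: +7 new -> 24 infected
Step 4: +5 new -> 29 infected
Step 5: +4 new -> 33 infected
Step 6: +3 new -> 36 infected
Step 7: +1 new -> 37 infected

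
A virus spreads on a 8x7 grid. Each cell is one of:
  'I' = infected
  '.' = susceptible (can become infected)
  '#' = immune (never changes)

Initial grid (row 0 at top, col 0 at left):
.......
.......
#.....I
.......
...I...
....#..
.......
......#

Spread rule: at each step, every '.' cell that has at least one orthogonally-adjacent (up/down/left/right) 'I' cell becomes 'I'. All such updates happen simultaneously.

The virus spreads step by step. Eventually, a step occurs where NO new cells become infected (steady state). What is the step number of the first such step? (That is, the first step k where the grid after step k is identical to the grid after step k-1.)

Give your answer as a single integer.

Answer: 8

Derivation:
Step 0 (initial): 2 infected
Step 1: +7 new -> 9 infected
Step 2: +12 new -> 21 infected
Step 3: +12 new -> 33 infected
Step 4: +11 new -> 44 infected
Step 5: +5 new -> 49 infected
Step 6: +3 new -> 52 infected
Step 7: +1 new -> 53 infected
Step 8: +0 new -> 53 infected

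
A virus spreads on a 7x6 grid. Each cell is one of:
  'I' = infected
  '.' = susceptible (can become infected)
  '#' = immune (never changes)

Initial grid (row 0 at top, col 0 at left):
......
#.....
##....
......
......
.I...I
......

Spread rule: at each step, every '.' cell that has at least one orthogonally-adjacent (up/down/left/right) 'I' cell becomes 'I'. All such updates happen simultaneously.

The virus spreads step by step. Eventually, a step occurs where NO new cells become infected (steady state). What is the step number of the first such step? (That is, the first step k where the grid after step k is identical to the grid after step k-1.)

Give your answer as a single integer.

Answer: 9

Derivation:
Step 0 (initial): 2 infected
Step 1: +7 new -> 9 infected
Step 2: +9 new -> 18 infected
Step 3: +6 new -> 24 infected
Step 4: +4 new -> 28 infected
Step 5: +4 new -> 32 infected
Step 6: +4 new -> 36 infected
Step 7: +2 new -> 38 infected
Step 8: +1 new -> 39 infected
Step 9: +0 new -> 39 infected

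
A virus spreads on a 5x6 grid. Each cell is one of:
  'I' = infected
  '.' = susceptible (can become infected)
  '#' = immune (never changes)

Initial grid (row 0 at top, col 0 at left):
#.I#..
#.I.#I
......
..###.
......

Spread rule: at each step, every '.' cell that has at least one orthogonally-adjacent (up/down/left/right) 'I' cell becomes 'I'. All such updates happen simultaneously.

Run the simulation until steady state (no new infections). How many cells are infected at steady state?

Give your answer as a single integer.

Answer: 23

Derivation:
Step 0 (initial): 3 infected
Step 1: +6 new -> 9 infected
Step 2: +5 new -> 14 infected
Step 3: +3 new -> 17 infected
Step 4: +3 new -> 20 infected
Step 5: +3 new -> 23 infected
Step 6: +0 new -> 23 infected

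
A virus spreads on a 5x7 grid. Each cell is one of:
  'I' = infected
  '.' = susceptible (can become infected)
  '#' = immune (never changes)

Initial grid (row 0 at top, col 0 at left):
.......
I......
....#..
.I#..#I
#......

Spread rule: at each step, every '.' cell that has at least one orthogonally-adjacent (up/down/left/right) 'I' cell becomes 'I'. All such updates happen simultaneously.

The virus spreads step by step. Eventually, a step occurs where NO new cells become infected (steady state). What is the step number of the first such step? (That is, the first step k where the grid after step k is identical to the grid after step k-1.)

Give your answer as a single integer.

Answer: 6

Derivation:
Step 0 (initial): 3 infected
Step 1: +8 new -> 11 infected
Step 2: +7 new -> 18 infected
Step 3: +7 new -> 25 infected
Step 4: +5 new -> 30 infected
Step 5: +1 new -> 31 infected
Step 6: +0 new -> 31 infected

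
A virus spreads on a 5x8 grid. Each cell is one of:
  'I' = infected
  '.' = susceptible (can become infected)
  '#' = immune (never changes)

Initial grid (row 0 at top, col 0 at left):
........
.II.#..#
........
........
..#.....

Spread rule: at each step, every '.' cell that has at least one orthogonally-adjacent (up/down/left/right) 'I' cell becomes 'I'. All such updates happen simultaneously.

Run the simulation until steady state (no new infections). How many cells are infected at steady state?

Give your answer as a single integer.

Step 0 (initial): 2 infected
Step 1: +6 new -> 8 infected
Step 2: +6 new -> 14 infected
Step 3: +5 new -> 19 infected
Step 4: +5 new -> 24 infected
Step 5: +5 new -> 29 infected
Step 6: +5 new -> 34 infected
Step 7: +2 new -> 36 infected
Step 8: +1 new -> 37 infected
Step 9: +0 new -> 37 infected

Answer: 37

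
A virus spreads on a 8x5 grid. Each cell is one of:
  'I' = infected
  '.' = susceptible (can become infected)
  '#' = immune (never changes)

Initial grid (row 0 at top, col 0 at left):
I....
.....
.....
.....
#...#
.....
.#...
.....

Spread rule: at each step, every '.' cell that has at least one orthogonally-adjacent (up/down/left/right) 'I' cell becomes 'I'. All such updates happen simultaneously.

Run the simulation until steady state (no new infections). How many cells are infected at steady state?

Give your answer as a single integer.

Answer: 37

Derivation:
Step 0 (initial): 1 infected
Step 1: +2 new -> 3 infected
Step 2: +3 new -> 6 infected
Step 3: +4 new -> 10 infected
Step 4: +4 new -> 14 infected
Step 5: +4 new -> 18 infected
Step 6: +4 new -> 22 infected
Step 7: +4 new -> 26 infected
Step 8: +3 new -> 29 infected
Step 9: +4 new -> 33 infected
Step 10: +3 new -> 36 infected
Step 11: +1 new -> 37 infected
Step 12: +0 new -> 37 infected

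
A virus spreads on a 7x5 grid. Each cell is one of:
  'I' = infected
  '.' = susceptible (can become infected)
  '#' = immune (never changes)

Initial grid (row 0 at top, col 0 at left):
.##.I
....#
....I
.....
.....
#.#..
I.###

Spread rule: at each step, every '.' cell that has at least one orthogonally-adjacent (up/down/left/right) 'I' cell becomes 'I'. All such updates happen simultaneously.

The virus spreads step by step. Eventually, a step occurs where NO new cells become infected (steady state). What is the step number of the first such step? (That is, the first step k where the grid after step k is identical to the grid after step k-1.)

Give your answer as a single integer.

Answer: 7

Derivation:
Step 0 (initial): 3 infected
Step 1: +4 new -> 7 infected
Step 2: +5 new -> 12 infected
Step 3: +6 new -> 18 infected
Step 4: +6 new -> 24 infected
Step 5: +2 new -> 26 infected
Step 6: +1 new -> 27 infected
Step 7: +0 new -> 27 infected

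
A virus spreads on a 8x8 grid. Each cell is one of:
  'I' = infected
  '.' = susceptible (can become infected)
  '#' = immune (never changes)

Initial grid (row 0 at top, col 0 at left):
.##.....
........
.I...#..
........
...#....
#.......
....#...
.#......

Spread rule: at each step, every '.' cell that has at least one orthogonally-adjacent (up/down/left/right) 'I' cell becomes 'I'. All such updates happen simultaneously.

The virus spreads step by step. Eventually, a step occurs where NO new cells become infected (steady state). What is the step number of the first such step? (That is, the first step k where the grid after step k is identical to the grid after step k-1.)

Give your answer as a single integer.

Answer: 12

Derivation:
Step 0 (initial): 1 infected
Step 1: +4 new -> 5 infected
Step 2: +6 new -> 11 infected
Step 3: +7 new -> 18 infected
Step 4: +5 new -> 23 infected
Step 5: +7 new -> 30 infected
Step 6: +8 new -> 38 infected
Step 7: +7 new -> 45 infected
Step 8: +6 new -> 51 infected
Step 9: +3 new -> 54 infected
Step 10: +2 new -> 56 infected
Step 11: +1 new -> 57 infected
Step 12: +0 new -> 57 infected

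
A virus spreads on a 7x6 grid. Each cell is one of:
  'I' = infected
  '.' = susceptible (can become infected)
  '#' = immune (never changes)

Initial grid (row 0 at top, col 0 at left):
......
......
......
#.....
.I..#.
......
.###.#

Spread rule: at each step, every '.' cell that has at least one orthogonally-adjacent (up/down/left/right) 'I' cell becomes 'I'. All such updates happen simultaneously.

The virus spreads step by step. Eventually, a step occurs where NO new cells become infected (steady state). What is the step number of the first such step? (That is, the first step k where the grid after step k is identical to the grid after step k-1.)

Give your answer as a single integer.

Step 0 (initial): 1 infected
Step 1: +4 new -> 5 infected
Step 2: +5 new -> 10 infected
Step 3: +6 new -> 16 infected
Step 4: +6 new -> 22 infected
Step 5: +7 new -> 29 infected
Step 6: +4 new -> 33 infected
Step 7: +2 new -> 35 infected
Step 8: +1 new -> 36 infected
Step 9: +0 new -> 36 infected

Answer: 9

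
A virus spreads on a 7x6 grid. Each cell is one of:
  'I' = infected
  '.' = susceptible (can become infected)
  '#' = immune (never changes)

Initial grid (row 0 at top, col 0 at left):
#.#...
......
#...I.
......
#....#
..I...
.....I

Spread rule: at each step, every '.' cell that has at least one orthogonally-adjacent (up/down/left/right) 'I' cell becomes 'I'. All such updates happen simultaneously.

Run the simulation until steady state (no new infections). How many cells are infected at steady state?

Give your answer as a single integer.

Answer: 37

Derivation:
Step 0 (initial): 3 infected
Step 1: +10 new -> 13 infected
Step 2: +14 new -> 27 infected
Step 3: +6 new -> 33 infected
Step 4: +2 new -> 35 infected
Step 5: +2 new -> 37 infected
Step 6: +0 new -> 37 infected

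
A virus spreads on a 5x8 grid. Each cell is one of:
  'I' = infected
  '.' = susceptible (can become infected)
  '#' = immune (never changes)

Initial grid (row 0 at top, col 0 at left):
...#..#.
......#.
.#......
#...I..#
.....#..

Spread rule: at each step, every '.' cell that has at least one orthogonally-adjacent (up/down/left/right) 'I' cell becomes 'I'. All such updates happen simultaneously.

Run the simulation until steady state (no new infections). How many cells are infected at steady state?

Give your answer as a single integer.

Answer: 33

Derivation:
Step 0 (initial): 1 infected
Step 1: +4 new -> 5 infected
Step 2: +6 new -> 11 infected
Step 3: +8 new -> 19 infected
Step 4: +5 new -> 24 infected
Step 5: +4 new -> 28 infected
Step 6: +3 new -> 31 infected
Step 7: +2 new -> 33 infected
Step 8: +0 new -> 33 infected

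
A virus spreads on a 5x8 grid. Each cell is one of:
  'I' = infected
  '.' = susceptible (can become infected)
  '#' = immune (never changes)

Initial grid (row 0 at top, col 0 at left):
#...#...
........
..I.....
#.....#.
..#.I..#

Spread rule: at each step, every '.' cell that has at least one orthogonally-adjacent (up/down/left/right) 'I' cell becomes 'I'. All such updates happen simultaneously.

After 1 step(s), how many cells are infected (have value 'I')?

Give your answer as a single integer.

Step 0 (initial): 2 infected
Step 1: +7 new -> 9 infected

Answer: 9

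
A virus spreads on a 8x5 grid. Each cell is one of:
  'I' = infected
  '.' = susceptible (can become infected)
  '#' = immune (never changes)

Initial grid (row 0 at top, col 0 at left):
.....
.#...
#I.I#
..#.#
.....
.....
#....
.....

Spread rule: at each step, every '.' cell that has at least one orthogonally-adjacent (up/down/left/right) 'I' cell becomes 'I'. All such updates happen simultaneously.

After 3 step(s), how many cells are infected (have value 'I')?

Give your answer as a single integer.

Step 0 (initial): 2 infected
Step 1: +4 new -> 6 infected
Step 2: +6 new -> 12 infected
Step 3: +7 new -> 19 infected

Answer: 19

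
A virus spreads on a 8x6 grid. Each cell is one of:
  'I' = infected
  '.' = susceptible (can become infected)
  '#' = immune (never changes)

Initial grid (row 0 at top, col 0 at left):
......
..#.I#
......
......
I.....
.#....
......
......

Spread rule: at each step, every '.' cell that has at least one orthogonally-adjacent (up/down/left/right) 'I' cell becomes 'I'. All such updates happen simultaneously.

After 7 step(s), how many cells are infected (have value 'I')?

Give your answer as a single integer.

Step 0 (initial): 2 infected
Step 1: +6 new -> 8 infected
Step 2: +9 new -> 17 infected
Step 3: +12 new -> 29 infected
Step 4: +8 new -> 37 infected
Step 5: +4 new -> 41 infected
Step 6: +3 new -> 44 infected
Step 7: +1 new -> 45 infected

Answer: 45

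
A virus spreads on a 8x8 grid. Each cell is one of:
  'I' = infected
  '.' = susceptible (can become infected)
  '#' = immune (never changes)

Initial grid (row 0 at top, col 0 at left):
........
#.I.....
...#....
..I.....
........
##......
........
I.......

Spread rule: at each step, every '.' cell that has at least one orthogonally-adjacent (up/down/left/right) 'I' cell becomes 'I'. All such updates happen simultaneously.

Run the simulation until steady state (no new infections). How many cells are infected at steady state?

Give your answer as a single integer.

Step 0 (initial): 3 infected
Step 1: +9 new -> 12 infected
Step 2: +11 new -> 23 infected
Step 3: +11 new -> 34 infected
Step 4: +8 new -> 42 infected
Step 5: +8 new -> 50 infected
Step 6: +6 new -> 56 infected
Step 7: +3 new -> 59 infected
Step 8: +1 new -> 60 infected
Step 9: +0 new -> 60 infected

Answer: 60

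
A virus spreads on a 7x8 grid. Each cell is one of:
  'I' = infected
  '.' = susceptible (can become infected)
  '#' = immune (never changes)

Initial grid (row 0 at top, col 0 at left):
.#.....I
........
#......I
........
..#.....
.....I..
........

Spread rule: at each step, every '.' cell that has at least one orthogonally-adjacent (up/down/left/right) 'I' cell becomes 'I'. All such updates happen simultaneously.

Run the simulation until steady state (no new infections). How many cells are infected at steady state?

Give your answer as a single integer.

Step 0 (initial): 3 infected
Step 1: +8 new -> 11 infected
Step 2: +12 new -> 23 infected
Step 3: +8 new -> 31 infected
Step 4: +6 new -> 37 infected
Step 5: +7 new -> 44 infected
Step 6: +5 new -> 49 infected
Step 7: +2 new -> 51 infected
Step 8: +1 new -> 52 infected
Step 9: +1 new -> 53 infected
Step 10: +0 new -> 53 infected

Answer: 53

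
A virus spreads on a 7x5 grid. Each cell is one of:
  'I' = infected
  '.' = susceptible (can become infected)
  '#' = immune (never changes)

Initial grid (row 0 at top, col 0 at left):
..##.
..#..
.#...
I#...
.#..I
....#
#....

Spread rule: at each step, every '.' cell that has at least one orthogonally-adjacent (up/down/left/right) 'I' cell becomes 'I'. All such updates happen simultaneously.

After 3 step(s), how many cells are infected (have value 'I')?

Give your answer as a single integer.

Answer: 20

Derivation:
Step 0 (initial): 2 infected
Step 1: +4 new -> 6 infected
Step 2: +6 new -> 12 infected
Step 3: +8 new -> 20 infected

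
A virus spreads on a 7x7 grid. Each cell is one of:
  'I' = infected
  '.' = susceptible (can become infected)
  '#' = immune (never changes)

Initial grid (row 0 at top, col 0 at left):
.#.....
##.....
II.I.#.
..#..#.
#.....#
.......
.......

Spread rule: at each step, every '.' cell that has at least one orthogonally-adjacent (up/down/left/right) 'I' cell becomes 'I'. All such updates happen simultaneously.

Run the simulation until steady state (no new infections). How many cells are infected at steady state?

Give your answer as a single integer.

Step 0 (initial): 3 infected
Step 1: +6 new -> 9 infected
Step 2: +6 new -> 15 infected
Step 3: +7 new -> 22 infected
Step 4: +8 new -> 30 infected
Step 5: +6 new -> 36 infected
Step 6: +3 new -> 39 infected
Step 7: +1 new -> 40 infected
Step 8: +0 new -> 40 infected

Answer: 40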